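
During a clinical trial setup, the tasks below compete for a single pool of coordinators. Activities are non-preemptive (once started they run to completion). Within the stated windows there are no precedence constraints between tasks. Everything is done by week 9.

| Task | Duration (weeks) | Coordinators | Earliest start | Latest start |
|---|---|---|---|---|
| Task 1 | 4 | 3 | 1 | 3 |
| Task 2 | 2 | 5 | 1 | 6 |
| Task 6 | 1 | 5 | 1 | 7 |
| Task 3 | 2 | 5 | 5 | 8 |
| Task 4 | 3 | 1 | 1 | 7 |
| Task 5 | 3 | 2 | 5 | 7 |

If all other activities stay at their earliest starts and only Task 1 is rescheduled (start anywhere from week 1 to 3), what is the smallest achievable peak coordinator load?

Task 1@1: w1:14  w2:9  w3:4  w4:3  w5:7  w6:7  w7:2  w8:0  w9:0 → peak 14
Task 1@2: w1:11  w2:9  w3:4  w4:3  w5:10  w6:7  w7:2  w8:0  w9:0 → peak 11
Task 1@3: w1:11  w2:6  w3:4  w4:3  w5:10  w6:10  w7:2  w8:0  w9:0 → peak 11
Best is Task 1@2, peak 11.

11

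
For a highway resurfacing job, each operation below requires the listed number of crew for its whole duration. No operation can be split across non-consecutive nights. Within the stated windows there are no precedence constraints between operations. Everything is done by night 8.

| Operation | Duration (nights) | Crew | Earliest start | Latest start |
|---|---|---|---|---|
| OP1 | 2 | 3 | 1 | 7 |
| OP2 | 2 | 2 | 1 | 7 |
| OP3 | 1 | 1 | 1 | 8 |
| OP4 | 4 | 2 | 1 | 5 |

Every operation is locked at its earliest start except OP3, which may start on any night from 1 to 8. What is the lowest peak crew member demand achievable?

7

OP3@1: n1:8  n2:7  n3:2  n4:2  n5:0  n6:0  n7:0  n8:0 → peak 8
OP3@2: n1:7  n2:8  n3:2  n4:2  n5:0  n6:0  n7:0  n8:0 → peak 8
OP3@3: n1:7  n2:7  n3:3  n4:2  n5:0  n6:0  n7:0  n8:0 → peak 7
OP3@4: n1:7  n2:7  n3:2  n4:3  n5:0  n6:0  n7:0  n8:0 → peak 7
OP3@5: n1:7  n2:7  n3:2  n4:2  n5:1  n6:0  n7:0  n8:0 → peak 7
OP3@6: n1:7  n2:7  n3:2  n4:2  n5:0  n6:1  n7:0  n8:0 → peak 7
OP3@7: n1:7  n2:7  n3:2  n4:2  n5:0  n6:0  n7:1  n8:0 → peak 7
OP3@8: n1:7  n2:7  n3:2  n4:2  n5:0  n6:0  n7:0  n8:1 → peak 7
Best is OP3@3, peak 7.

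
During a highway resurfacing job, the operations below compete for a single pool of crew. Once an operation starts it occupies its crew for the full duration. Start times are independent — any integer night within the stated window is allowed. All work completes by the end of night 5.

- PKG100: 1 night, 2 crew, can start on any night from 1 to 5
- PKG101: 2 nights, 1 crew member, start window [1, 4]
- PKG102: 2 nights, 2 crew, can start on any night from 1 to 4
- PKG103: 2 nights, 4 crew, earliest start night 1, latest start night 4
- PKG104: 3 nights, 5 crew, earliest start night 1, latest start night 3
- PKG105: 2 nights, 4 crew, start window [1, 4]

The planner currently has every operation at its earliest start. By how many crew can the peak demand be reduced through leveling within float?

10

Early-start peak: n1:18  n2:16  n3:5  n4:0  n5:0 ⇒ 18.
Leveled (PKG100@1, PKG101@1, PKG102@2, PKG103@4, PKG104@1, PKG105@4): n1:8  n2:8  n3:7  n4:8  n5:8 ⇒ 8.
Reduction 18 − 8 = 10.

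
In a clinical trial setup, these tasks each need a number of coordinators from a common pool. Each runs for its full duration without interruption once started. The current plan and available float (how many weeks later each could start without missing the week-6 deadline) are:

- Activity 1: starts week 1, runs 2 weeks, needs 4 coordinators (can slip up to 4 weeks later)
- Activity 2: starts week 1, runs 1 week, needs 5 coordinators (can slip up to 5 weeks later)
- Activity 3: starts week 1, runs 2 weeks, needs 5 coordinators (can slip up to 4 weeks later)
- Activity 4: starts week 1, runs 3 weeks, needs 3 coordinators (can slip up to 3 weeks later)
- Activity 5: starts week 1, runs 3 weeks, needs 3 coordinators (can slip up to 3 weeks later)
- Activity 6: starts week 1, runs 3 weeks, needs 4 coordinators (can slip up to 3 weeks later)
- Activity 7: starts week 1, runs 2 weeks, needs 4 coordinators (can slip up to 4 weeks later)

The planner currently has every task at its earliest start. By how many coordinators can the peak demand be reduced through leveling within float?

Early-start peak: w1:28  w2:23  w3:10  w4:0  w5:0  w6:0 ⇒ 28.
Leveled (Activity 1@1, Activity 2@1, Activity 3@2, Activity 4@1, Activity 5@3, Activity 6@4, Activity 7@4): w1:12  w2:12  w3:11  w4:11  w5:11  w6:4 ⇒ 12.
Reduction 28 − 12 = 16.

16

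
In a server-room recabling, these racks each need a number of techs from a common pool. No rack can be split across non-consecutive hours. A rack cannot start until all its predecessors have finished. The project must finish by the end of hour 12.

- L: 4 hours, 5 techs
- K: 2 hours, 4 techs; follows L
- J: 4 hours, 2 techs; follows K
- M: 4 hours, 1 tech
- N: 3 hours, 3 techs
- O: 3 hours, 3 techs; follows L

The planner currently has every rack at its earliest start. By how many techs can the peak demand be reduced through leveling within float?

4

Early-start peak: h1:9  h2:9  h3:9  h4:6  h5:7  h6:7  h7:5  h8:2  h9:2  h10:2  h11:0  h12:0 ⇒ 9.
Leveled (L@1, K@5, J@9, M@5, N@7, O@10): h1:5  h2:5  h3:5  h4:5  h5:5  h6:5  h7:4  h8:4  h9:5  h10:5  h11:5  h12:5 ⇒ 5.
Reduction 9 − 5 = 4.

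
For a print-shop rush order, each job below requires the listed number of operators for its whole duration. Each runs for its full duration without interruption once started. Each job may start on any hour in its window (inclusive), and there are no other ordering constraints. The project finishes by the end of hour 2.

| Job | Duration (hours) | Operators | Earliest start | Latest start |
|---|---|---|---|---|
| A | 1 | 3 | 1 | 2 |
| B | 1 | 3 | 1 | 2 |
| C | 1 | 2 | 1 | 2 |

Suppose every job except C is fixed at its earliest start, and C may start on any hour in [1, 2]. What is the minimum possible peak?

6

C@1: h1:8  h2:0 → peak 8
C@2: h1:6  h2:2 → peak 6
Best is C@2, peak 6.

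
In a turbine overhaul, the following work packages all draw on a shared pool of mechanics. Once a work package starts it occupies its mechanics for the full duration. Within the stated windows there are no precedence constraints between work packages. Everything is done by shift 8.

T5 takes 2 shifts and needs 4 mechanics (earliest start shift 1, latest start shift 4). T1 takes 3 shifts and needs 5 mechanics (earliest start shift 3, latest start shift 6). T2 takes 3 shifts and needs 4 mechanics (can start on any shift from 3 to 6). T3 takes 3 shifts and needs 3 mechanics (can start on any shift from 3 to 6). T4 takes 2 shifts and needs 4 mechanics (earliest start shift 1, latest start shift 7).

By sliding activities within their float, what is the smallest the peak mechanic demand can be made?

Early-start (T5@1, T1@3, T2@3, T3@3, T4@1) gives peak 12: s1:8  s2:8  s3:12  s4:12  s5:12  s6:0  s7:0  s8:0.
Shift T2→6.
Schedule T5@1, T1@3, T2@6, T3@3, T4@1: s1:8  s2:8  s3:8  s4:8  s5:8  s6:4  s7:4  s8:4 — peak 8.

8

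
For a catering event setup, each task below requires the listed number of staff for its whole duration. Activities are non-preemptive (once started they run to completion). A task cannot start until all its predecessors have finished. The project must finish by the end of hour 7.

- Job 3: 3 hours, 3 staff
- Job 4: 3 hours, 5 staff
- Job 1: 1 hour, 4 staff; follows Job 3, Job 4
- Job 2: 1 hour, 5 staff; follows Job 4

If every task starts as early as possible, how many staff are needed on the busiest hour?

Early-start schedule: Job 3@1, Job 4@1, Job 1@4, Job 2@4.
Load per hour: hour 1: 8, hour 2: 8, hour 3: 8, hour 4: 9, hour 5: 0, hour 6: 0, hour 7: 0.
Peak is 9.

9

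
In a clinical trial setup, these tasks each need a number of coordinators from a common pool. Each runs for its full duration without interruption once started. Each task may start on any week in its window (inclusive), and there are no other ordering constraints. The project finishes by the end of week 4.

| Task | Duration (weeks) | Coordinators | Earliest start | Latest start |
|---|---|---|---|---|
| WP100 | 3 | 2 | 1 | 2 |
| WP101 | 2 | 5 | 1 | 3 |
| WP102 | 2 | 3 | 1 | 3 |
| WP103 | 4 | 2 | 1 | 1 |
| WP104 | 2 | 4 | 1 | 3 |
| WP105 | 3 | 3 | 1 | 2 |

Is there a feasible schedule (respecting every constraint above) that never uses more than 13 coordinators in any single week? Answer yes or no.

no

The minimum achievable peak is 14; 13 < 14, so no feasible schedule stays within the cap.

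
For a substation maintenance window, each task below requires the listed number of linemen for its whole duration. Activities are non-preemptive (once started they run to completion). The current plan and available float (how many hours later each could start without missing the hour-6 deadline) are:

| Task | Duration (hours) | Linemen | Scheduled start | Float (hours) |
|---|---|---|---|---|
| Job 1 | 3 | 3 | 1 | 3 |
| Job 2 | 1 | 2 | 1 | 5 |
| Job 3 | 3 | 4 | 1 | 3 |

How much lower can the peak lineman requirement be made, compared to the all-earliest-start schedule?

4

Early-start peak: h1:9  h2:7  h3:7  h4:0  h5:0  h6:0 ⇒ 9.
Leveled (Job 1@1, Job 2@1, Job 3@4): h1:5  h2:3  h3:3  h4:4  h5:4  h6:4 ⇒ 5.
Reduction 9 − 5 = 4.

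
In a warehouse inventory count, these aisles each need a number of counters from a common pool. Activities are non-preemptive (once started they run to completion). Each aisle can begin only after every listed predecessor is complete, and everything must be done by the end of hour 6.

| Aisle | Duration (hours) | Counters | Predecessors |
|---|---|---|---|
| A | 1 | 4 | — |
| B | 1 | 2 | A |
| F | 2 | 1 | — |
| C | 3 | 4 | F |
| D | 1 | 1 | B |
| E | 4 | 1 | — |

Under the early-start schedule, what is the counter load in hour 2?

4

At early start, hour 2 has: B, F, E.
Demand: 2 + 1 + 1 = 4.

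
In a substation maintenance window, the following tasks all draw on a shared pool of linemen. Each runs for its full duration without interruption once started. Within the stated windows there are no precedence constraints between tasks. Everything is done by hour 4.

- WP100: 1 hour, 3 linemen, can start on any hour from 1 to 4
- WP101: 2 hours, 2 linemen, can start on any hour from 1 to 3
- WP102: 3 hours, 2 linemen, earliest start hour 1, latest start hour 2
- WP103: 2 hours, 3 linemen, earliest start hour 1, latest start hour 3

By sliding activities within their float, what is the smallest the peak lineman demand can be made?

5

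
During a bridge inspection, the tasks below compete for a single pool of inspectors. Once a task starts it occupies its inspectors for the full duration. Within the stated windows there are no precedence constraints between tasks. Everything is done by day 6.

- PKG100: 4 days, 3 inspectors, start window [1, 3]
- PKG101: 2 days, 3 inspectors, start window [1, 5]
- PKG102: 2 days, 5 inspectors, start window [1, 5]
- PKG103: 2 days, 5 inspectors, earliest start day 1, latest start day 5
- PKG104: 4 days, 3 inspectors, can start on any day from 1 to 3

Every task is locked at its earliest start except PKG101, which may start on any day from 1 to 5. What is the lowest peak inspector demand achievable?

PKG101@1: d1:19  d2:19  d3:6  d4:6  d5:0  d6:0 → peak 19
PKG101@2: d1:16  d2:19  d3:9  d4:6  d5:0  d6:0 → peak 19
PKG101@3: d1:16  d2:16  d3:9  d4:9  d5:0  d6:0 → peak 16
PKG101@4: d1:16  d2:16  d3:6  d4:9  d5:3  d6:0 → peak 16
PKG101@5: d1:16  d2:16  d3:6  d4:6  d5:3  d6:3 → peak 16
Best is PKG101@3, peak 16.

16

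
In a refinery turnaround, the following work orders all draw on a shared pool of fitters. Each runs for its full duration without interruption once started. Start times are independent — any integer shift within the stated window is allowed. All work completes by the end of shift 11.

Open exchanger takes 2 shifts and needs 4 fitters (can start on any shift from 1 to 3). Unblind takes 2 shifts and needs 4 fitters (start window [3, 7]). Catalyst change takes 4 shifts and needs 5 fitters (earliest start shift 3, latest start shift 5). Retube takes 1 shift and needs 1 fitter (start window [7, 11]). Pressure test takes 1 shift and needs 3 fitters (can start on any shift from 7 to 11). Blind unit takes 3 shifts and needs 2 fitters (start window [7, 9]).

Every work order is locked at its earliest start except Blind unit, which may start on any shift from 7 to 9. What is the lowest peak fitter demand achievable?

9

Blind unit@7: s1:4  s2:4  s3:9  s4:9  s5:5  s6:5  s7:6  s8:2  s9:2  s10:0  s11:0 → peak 9
Blind unit@8: s1:4  s2:4  s3:9  s4:9  s5:5  s6:5  s7:4  s8:2  s9:2  s10:2  s11:0 → peak 9
Blind unit@9: s1:4  s2:4  s3:9  s4:9  s5:5  s6:5  s7:4  s8:0  s9:2  s10:2  s11:2 → peak 9
Best is Blind unit@7, peak 9.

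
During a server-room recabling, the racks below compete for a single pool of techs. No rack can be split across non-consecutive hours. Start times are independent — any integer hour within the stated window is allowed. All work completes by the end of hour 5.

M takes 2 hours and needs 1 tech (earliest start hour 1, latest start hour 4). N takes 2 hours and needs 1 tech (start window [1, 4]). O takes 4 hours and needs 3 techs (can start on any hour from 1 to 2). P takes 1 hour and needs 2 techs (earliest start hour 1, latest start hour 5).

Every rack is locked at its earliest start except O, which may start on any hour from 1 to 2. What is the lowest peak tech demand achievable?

5

O@1: h1:7  h2:5  h3:3  h4:3  h5:0 → peak 7
O@2: h1:4  h2:5  h3:3  h4:3  h5:3 → peak 5
Best is O@2, peak 5.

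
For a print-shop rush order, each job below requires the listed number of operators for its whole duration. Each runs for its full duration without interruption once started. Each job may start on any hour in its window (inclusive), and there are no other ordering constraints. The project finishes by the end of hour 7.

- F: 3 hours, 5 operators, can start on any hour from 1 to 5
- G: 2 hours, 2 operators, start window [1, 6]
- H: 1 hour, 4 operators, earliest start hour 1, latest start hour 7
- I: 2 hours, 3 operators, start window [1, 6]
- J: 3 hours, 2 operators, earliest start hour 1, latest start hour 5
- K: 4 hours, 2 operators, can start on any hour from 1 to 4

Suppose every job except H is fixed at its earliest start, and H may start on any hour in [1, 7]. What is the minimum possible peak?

H@1: h1:18  h2:14  h3:9  h4:2  h5:0  h6:0  h7:0 → peak 18
H@2: h1:14  h2:18  h3:9  h4:2  h5:0  h6:0  h7:0 → peak 18
H@3: h1:14  h2:14  h3:13  h4:2  h5:0  h6:0  h7:0 → peak 14
H@4: h1:14  h2:14  h3:9  h4:6  h5:0  h6:0  h7:0 → peak 14
H@5: h1:14  h2:14  h3:9  h4:2  h5:4  h6:0  h7:0 → peak 14
H@6: h1:14  h2:14  h3:9  h4:2  h5:0  h6:4  h7:0 → peak 14
H@7: h1:14  h2:14  h3:9  h4:2  h5:0  h6:0  h7:4 → peak 14
Best is H@3, peak 14.

14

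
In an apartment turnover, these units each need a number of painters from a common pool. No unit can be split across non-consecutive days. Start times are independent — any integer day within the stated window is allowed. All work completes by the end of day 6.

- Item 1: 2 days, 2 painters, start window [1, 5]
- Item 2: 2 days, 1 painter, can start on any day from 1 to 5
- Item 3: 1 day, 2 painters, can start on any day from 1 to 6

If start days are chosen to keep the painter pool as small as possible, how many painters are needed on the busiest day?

Early-start (Item 1@1, Item 2@1, Item 3@1) gives peak 5: d1:5  d2:3  d3:0  d4:0  d5:0  d6:0.
Shift Item 2→3, Item 3→5.
Schedule Item 1@1, Item 2@3, Item 3@5: d1:2  d2:2  d3:1  d4:1  d5:2  d6:0 — peak 2.
Total painter-days = 8 over 6 days ⇒ peak ≥ ⌈8/6⌉ = 2, so 2 is optimal.

2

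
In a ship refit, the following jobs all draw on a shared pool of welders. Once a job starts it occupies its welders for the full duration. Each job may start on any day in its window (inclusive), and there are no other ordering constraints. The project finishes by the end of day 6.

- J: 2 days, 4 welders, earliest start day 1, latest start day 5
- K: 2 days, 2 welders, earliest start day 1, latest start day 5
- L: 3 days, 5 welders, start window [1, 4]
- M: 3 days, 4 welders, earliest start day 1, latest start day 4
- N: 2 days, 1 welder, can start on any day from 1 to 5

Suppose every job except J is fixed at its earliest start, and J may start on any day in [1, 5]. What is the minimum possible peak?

12

J@1: d1:16  d2:16  d3:9  d4:0  d5:0  d6:0 → peak 16
J@2: d1:12  d2:16  d3:13  d4:0  d5:0  d6:0 → peak 16
J@3: d1:12  d2:12  d3:13  d4:4  d5:0  d6:0 → peak 13
J@4: d1:12  d2:12  d3:9  d4:4  d5:4  d6:0 → peak 12
J@5: d1:12  d2:12  d3:9  d4:0  d5:4  d6:4 → peak 12
Best is J@4, peak 12.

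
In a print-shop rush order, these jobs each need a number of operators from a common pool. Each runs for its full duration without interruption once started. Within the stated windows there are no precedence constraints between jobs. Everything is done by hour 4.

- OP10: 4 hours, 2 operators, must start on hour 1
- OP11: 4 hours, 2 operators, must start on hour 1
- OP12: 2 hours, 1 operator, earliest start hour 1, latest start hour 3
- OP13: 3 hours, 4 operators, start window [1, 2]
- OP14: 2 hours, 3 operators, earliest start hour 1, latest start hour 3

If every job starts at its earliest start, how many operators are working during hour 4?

4

At early start, hour 4 has: OP10, OP11.
Demand: 2 + 2 = 4.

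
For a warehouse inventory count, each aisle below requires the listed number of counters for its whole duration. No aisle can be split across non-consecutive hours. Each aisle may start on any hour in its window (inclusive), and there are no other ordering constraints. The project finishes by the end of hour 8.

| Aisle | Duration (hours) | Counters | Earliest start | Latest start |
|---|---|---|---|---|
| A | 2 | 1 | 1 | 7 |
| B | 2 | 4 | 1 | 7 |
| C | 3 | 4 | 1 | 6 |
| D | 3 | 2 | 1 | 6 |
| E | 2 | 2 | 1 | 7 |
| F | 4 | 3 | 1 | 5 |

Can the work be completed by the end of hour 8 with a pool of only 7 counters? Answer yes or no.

Schedule A@1, B@1, C@3, D@1, E@6, F@4: h1:7  h2:7  h3:6  h4:7  h5:7  h6:5  h7:5  h8:0 — peak 7 ≤ 7.

yes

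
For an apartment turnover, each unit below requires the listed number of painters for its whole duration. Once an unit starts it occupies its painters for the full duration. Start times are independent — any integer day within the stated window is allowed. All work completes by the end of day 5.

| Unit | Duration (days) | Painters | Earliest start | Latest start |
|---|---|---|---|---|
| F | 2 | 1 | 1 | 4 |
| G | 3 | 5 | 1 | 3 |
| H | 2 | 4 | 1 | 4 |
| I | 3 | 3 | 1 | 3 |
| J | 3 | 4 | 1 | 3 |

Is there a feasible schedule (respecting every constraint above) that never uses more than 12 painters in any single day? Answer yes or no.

yes

Schedule F@1, G@1, H@1, I@3, J@3: d1:10  d2:10  d3:12  d4:7  d5:7 — peak 12 ≤ 12.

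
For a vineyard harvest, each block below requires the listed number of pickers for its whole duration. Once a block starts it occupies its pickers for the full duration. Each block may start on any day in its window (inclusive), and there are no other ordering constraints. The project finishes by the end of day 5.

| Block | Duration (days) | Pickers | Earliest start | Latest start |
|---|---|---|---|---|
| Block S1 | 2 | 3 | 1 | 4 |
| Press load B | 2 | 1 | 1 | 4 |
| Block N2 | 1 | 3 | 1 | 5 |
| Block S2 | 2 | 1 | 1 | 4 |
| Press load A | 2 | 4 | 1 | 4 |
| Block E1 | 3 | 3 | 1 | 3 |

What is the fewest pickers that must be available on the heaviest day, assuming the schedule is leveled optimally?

6

Early-start (Block S1@1, Press load B@1, Block N2@1, Block S2@1, Press load A@1, Block E1@1) gives peak 15: d1:15  d2:12  d3:3  d4:0  d5:0.
Shift Press load B→4, Block N2→3, Block S2→4, Press load A→4.
Schedule Block S1@1, Press load B@4, Block N2@3, Block S2@4, Press load A@4, Block E1@1: d1:6  d2:6  d3:6  d4:6  d5:6 — peak 6.
Total picker-days = 30 over 5 days ⇒ peak ≥ ⌈30/5⌉ = 6, so 6 is optimal.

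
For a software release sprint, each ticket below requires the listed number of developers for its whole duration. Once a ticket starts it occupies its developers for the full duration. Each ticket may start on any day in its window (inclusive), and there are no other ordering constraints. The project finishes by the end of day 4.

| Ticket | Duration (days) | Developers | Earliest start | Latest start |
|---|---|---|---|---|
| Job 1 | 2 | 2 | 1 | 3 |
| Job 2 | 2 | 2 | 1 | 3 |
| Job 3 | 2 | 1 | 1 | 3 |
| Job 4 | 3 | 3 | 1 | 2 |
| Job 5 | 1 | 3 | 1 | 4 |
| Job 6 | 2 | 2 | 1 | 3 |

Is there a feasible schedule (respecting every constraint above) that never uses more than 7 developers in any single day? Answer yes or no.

Schedule Job 1@1, Job 2@1, Job 3@3, Job 4@1, Job 5@4, Job 6@3: d1:7  d2:7  d3:6  d4:6 — peak 7 ≤ 7.

yes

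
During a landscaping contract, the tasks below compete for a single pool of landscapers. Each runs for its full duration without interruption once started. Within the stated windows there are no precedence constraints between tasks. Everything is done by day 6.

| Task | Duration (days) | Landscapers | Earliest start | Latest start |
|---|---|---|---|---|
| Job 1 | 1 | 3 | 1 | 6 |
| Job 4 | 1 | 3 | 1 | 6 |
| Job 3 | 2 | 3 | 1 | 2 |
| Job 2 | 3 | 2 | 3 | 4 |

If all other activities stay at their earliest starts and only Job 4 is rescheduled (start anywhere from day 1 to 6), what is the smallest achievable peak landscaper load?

6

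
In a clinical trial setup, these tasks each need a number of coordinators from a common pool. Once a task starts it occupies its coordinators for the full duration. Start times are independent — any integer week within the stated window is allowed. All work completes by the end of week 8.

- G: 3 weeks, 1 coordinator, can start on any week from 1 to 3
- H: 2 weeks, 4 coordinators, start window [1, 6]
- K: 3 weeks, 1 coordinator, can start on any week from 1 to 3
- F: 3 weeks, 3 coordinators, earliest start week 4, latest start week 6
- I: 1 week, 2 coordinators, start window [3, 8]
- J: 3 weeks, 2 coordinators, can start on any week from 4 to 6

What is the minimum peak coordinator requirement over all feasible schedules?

5

Early-start (G@1, H@1, K@1, F@4, I@3, J@4) gives peak 6: w1:6  w2:6  w3:4  w4:5  w5:5  w6:5  w7:0  w8:0.
Shift K→3, J→6.
Schedule G@1, H@1, K@3, F@4, I@3, J@6: w1:5  w2:5  w3:4  w4:4  w5:4  w6:5  w7:2  w8:2 — peak 5.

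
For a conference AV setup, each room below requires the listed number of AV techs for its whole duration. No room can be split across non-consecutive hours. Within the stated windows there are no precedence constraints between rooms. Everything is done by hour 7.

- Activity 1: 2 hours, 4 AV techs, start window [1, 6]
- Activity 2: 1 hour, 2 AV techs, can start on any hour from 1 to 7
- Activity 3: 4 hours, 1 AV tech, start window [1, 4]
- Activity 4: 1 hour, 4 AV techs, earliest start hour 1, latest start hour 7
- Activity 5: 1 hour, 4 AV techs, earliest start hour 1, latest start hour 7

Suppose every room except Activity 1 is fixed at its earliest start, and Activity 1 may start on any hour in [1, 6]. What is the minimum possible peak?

Activity 1@1: h1:15  h2:5  h3:1  h4:1  h5:0  h6:0  h7:0 → peak 15
Activity 1@2: h1:11  h2:5  h3:5  h4:1  h5:0  h6:0  h7:0 → peak 11
Activity 1@3: h1:11  h2:1  h3:5  h4:5  h5:0  h6:0  h7:0 → peak 11
Activity 1@4: h1:11  h2:1  h3:1  h4:5  h5:4  h6:0  h7:0 → peak 11
Activity 1@5: h1:11  h2:1  h3:1  h4:1  h5:4  h6:4  h7:0 → peak 11
Activity 1@6: h1:11  h2:1  h3:1  h4:1  h5:0  h6:4  h7:4 → peak 11
Best is Activity 1@2, peak 11.

11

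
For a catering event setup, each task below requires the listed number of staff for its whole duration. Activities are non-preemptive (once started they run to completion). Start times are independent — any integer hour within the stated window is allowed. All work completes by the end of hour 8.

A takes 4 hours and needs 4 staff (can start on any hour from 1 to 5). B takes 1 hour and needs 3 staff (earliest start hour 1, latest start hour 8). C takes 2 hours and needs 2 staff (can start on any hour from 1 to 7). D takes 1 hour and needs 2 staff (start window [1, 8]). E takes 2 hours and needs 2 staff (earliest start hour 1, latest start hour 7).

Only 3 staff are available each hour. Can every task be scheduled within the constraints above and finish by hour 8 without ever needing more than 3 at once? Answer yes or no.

Total staffer-hours = 29; over 8 hours the average is 29/8 > 3, so some hour must exceed 3.

no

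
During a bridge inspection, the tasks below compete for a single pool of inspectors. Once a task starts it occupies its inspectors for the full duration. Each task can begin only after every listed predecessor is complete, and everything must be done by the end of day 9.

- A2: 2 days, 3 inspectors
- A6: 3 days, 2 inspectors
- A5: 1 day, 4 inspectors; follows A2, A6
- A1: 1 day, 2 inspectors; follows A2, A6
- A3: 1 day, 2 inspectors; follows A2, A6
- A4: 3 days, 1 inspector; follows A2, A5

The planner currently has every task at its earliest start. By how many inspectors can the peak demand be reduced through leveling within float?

Early-start peak: d1:5  d2:5  d3:2  d4:8  d5:1  d6:1  d7:1  d8:0  d9:0 ⇒ 8.
Leveled (A2@1, A6@3, A5@6, A1@7, A3@8, A4@7): d1:3  d2:3  d3:2  d4:2  d5:2  d6:4  d7:3  d8:3  d9:1 ⇒ 4.
Reduction 8 − 4 = 4.

4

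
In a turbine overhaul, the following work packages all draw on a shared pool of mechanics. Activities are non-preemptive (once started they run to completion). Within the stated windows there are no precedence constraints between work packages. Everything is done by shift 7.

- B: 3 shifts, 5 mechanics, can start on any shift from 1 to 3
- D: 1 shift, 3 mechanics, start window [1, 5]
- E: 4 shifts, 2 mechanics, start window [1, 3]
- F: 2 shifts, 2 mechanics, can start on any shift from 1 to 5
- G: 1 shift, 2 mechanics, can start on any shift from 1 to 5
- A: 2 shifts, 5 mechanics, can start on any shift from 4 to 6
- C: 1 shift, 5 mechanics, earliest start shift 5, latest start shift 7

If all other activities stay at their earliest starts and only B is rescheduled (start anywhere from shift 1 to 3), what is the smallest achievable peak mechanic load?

12

B@1: s1:14  s2:9  s3:7  s4:7  s5:10  s6:0  s7:0 → peak 14
B@2: s1:9  s2:9  s3:7  s4:12  s5:10  s6:0  s7:0 → peak 12
B@3: s1:9  s2:4  s3:7  s4:12  s5:15  s6:0  s7:0 → peak 15
Best is B@2, peak 12.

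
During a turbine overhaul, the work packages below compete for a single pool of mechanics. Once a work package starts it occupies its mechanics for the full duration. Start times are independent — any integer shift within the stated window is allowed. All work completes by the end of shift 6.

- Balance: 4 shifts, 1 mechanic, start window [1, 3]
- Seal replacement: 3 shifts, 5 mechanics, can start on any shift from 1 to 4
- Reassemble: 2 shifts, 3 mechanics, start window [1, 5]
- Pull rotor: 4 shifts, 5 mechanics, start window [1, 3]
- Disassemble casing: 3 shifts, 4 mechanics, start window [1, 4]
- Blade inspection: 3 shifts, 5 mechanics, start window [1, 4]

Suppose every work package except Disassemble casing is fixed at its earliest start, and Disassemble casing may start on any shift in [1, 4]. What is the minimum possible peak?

19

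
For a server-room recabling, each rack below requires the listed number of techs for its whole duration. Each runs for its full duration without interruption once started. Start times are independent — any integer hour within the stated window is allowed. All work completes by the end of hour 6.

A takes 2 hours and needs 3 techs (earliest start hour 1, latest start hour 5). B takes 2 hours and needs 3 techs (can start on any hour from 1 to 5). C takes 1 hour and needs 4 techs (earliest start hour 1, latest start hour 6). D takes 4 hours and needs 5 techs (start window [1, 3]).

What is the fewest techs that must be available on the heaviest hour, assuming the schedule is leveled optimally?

Early-start (A@1, B@1, C@1, D@1) gives peak 15: h1:15  h2:11  h3:5  h4:5  h5:0  h6:0.
Shift B→2, D→3.
Schedule A@1, B@2, C@1, D@3: h1:7  h2:6  h3:8  h4:5  h5:5  h6:5 — peak 8.

8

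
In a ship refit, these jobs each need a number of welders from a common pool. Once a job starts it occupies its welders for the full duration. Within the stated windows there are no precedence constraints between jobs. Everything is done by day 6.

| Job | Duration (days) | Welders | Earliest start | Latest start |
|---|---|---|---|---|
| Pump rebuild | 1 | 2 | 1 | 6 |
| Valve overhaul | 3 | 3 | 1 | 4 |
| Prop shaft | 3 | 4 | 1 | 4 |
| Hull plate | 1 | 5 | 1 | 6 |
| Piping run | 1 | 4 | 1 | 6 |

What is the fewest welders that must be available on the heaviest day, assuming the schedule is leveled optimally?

7

Early-start (Pump rebuild@1, Valve overhaul@1, Prop shaft@1, Hull plate@1, Piping run@1) gives peak 18: d1:18  d2:7  d3:7  d4:0  d5:0  d6:0.
Shift Prop shaft→2, Hull plate→5, Piping run→6.
Schedule Pump rebuild@1, Valve overhaul@1, Prop shaft@2, Hull plate@5, Piping run@6: d1:5  d2:7  d3:7  d4:4  d5:5  d6:4 — peak 7.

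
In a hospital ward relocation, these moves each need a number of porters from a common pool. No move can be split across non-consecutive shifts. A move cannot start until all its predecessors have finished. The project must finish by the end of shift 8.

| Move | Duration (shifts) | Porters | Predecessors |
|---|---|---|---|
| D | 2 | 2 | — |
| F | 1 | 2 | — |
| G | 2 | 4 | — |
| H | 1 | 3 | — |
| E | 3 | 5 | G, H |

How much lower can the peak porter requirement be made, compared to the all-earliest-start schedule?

6

Early-start peak: s1:11  s2:6  s3:5  s4:5  s5:5  s6:0  s7:0  s8:0 ⇒ 11.
Leveled (D@1, F@1, G@3, H@2, E@5): s1:4  s2:5  s3:4  s4:4  s5:5  s6:5  s7:5  s8:0 ⇒ 5.
Reduction 11 − 5 = 6.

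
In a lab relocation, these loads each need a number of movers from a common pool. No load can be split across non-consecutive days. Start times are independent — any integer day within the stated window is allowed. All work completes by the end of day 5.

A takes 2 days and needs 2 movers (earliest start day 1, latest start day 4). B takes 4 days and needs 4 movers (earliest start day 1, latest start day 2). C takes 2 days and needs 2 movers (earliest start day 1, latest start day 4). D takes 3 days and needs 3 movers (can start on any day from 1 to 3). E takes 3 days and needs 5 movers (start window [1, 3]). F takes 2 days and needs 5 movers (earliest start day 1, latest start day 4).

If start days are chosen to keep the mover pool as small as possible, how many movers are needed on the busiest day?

Early-start (A@1, B@1, C@1, D@1, E@1, F@1) gives peak 21: d1:21  d2:21  d3:12  d4:4  d5:0.
Shift D→3, F→4.
Schedule A@1, B@1, C@1, D@3, E@1, F@4: d1:13  d2:13  d3:12  d4:12  d5:8 — peak 13.

13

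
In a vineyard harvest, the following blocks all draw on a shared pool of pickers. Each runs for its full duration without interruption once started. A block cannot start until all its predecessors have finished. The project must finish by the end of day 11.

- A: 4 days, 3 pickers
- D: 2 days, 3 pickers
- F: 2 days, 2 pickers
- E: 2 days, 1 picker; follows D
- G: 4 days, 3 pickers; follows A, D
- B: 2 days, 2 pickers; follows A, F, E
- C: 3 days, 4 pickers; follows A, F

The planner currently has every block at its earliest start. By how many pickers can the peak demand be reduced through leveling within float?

Early-start peak: d1:8  d2:8  d3:4  d4:4  d5:9  d6:9  d7:7  d8:3  d9:0  d10:0  d11:0 ⇒ 9.
Leveled (A@1, D@1, F@3, E@3, G@5, B@5, C@9): d1:6  d2:6  d3:6  d4:6  d5:5  d6:5  d7:3  d8:3  d9:4  d10:4  d11:4 ⇒ 6.
Reduction 9 − 6 = 3.

3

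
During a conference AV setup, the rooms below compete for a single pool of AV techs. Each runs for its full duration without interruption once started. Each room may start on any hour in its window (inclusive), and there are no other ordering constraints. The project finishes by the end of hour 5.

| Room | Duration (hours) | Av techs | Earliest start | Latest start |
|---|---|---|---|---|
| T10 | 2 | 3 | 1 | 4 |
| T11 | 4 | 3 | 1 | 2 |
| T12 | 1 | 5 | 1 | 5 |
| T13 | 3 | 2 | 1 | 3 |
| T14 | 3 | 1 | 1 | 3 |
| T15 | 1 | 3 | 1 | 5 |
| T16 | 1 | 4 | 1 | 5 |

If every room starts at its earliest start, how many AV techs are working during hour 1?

21

At early start, hour 1 has: T10, T11, T12, T13, T14, T15, T16.
Demand: 3 + 3 + 5 + 2 + 1 + 3 + 4 = 21.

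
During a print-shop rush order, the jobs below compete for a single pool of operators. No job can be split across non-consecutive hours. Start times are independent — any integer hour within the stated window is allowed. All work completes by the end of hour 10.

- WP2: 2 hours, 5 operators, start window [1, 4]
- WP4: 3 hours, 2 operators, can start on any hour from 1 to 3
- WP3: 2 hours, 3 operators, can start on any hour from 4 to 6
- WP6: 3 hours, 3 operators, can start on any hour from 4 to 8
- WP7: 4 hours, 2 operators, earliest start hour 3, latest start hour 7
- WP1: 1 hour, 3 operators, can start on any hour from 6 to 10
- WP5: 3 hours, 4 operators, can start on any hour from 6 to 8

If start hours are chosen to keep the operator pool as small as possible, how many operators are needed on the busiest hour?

Early-start (WP2@1, WP4@1, WP3@4, WP6@4, WP7@3, WP1@6, WP5@6) gives peak 12: h1:7  h2:7  h3:4  h4:8  h5:8  h6:12  h7:4  h8:4  h9:0  h10:0.
Shift WP7→6, WP1→7, WP5→8.
Schedule WP2@1, WP4@1, WP3@4, WP6@4, WP7@6, WP1@7, WP5@8: h1:7  h2:7  h3:2  h4:6  h5:6  h6:5  h7:5  h8:6  h9:6  h10:4 — peak 7.

7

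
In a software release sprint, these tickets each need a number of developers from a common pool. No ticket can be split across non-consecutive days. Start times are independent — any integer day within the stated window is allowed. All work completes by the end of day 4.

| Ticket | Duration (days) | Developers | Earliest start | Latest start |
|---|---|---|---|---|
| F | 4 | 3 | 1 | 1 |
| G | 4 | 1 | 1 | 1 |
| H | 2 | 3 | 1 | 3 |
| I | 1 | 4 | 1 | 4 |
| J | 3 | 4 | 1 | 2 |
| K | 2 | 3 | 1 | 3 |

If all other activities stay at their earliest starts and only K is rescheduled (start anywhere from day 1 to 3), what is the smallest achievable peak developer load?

K@1: d1:18  d2:14  d3:8  d4:4 → peak 18
K@2: d1:15  d2:14  d3:11  d4:4 → peak 15
K@3: d1:15  d2:11  d3:11  d4:7 → peak 15
Best is K@2, peak 15.

15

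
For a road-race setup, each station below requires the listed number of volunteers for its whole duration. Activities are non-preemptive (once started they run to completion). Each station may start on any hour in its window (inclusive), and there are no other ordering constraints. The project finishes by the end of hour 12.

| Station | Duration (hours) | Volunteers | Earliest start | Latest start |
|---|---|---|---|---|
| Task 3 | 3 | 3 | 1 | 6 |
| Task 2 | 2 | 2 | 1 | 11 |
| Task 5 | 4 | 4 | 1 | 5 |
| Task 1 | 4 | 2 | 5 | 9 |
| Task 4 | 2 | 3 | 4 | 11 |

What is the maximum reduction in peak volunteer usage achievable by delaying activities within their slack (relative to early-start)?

4

Early-start peak: h1:9  h2:9  h3:7  h4:7  h5:5  h6:2  h7:2  h8:2  h9:0  h10:0  h11:0  h12:0 ⇒ 9.
Leveled (Task 3@1, Task 2@1, Task 5@4, Task 1@8, Task 4@8): h1:5  h2:5  h3:3  h4:4  h5:4  h6:4  h7:4  h8:5  h9:5  h10:2  h11:2  h12:0 ⇒ 5.
Reduction 9 − 5 = 4.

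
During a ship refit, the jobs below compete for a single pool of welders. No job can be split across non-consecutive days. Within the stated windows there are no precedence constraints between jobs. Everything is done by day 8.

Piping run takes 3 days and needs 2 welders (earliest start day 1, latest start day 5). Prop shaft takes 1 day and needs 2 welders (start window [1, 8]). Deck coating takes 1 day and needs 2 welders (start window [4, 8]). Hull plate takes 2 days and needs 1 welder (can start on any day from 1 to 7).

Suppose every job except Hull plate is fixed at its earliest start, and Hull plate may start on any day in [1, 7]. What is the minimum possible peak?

Hull plate@1: d1:5  d2:3  d3:2  d4:2  d5:0  d6:0  d7:0  d8:0 → peak 5
Hull plate@2: d1:4  d2:3  d3:3  d4:2  d5:0  d6:0  d7:0  d8:0 → peak 4
Hull plate@3: d1:4  d2:2  d3:3  d4:3  d5:0  d6:0  d7:0  d8:0 → peak 4
Hull plate@4: d1:4  d2:2  d3:2  d4:3  d5:1  d6:0  d7:0  d8:0 → peak 4
Hull plate@5: d1:4  d2:2  d3:2  d4:2  d5:1  d6:1  d7:0  d8:0 → peak 4
Hull plate@6: d1:4  d2:2  d3:2  d4:2  d5:0  d6:1  d7:1  d8:0 → peak 4
Hull plate@7: d1:4  d2:2  d3:2  d4:2  d5:0  d6:0  d7:1  d8:1 → peak 4
Best is Hull plate@2, peak 4.

4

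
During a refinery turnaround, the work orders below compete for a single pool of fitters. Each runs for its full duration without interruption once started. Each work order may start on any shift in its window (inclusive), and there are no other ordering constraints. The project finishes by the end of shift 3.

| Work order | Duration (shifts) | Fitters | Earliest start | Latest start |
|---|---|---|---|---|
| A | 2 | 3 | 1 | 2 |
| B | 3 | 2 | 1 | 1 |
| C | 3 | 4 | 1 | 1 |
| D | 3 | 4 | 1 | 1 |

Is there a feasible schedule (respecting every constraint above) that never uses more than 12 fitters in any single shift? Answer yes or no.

The minimum achievable peak is 13; 12 < 13, so no feasible schedule stays within the cap.

no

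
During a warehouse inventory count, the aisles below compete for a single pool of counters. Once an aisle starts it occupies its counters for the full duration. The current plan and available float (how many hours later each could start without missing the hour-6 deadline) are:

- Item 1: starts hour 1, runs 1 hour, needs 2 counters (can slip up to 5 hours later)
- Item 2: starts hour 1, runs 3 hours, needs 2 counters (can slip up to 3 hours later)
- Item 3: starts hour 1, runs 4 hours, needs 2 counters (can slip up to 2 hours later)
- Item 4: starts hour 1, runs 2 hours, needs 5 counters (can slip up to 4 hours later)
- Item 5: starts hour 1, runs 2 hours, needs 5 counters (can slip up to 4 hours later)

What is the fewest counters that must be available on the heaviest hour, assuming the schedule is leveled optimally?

7

Early-start (Item 1@1, Item 2@1, Item 3@1, Item 4@1, Item 5@1) gives peak 16: h1:16  h2:14  h3:4  h4:2  h5:0  h6:0.
Shift Item 2→2, Item 3→3, Item 5→5.
Schedule Item 1@1, Item 2@2, Item 3@3, Item 4@1, Item 5@5: h1:7  h2:7  h3:4  h4:4  h5:7  h6:7 — peak 7.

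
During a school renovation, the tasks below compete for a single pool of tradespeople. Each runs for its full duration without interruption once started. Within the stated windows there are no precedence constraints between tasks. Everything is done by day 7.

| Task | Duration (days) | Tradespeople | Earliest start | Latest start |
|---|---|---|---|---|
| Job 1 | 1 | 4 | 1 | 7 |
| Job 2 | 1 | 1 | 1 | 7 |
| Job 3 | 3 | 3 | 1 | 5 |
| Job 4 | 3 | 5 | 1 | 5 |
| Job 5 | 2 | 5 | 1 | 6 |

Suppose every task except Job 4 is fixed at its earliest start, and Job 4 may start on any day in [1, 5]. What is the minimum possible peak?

13

Job 4@1: d1:18  d2:13  d3:8  d4:0  d5:0  d6:0  d7:0 → peak 18
Job 4@2: d1:13  d2:13  d3:8  d4:5  d5:0  d6:0  d7:0 → peak 13
Job 4@3: d1:13  d2:8  d3:8  d4:5  d5:5  d6:0  d7:0 → peak 13
Job 4@4: d1:13  d2:8  d3:3  d4:5  d5:5  d6:5  d7:0 → peak 13
Job 4@5: d1:13  d2:8  d3:3  d4:0  d5:5  d6:5  d7:5 → peak 13
Best is Job 4@2, peak 13.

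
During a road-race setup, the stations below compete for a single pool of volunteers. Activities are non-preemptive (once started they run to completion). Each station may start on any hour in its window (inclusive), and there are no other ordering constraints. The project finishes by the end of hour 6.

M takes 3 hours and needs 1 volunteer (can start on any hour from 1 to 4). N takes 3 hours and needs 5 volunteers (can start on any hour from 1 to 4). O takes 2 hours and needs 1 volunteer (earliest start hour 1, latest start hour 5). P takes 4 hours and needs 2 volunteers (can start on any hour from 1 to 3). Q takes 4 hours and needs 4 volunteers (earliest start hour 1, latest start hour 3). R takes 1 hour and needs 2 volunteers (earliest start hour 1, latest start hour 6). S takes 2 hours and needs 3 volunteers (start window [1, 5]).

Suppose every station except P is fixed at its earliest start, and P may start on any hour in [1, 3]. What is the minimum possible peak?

P@1: h1:18  h2:16  h3:12  h4:6  h5:0  h6:0 → peak 18
P@2: h1:16  h2:16  h3:12  h4:6  h5:2  h6:0 → peak 16
P@3: h1:16  h2:14  h3:12  h4:6  h5:2  h6:2 → peak 16
Best is P@2, peak 16.

16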